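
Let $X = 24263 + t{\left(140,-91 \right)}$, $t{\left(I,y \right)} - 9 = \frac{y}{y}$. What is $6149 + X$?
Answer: $30422$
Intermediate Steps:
$t{\left(I,y \right)} = 10$ ($t{\left(I,y \right)} = 9 + \frac{y}{y} = 9 + 1 = 10$)
$X = 24273$ ($X = 24263 + 10 = 24273$)
$6149 + X = 6149 + 24273 = 30422$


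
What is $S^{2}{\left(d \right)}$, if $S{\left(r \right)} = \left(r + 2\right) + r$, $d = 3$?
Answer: $64$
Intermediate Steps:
$S{\left(r \right)} = 2 + 2 r$ ($S{\left(r \right)} = \left(2 + r\right) + r = 2 + 2 r$)
$S^{2}{\left(d \right)} = \left(2 + 2 \cdot 3\right)^{2} = \left(2 + 6\right)^{2} = 8^{2} = 64$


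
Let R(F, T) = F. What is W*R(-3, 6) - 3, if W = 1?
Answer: -6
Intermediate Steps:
W*R(-3, 6) - 3 = 1*(-3) - 3 = -3 - 3 = -6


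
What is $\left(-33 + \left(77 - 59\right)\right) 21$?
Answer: $-315$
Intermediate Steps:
$\left(-33 + \left(77 - 59\right)\right) 21 = \left(-33 + 18\right) 21 = \left(-15\right) 21 = -315$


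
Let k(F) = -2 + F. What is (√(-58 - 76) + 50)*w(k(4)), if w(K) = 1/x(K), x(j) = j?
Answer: 25 + I*√134/2 ≈ 25.0 + 5.7879*I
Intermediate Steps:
w(K) = 1/K
(√(-58 - 76) + 50)*w(k(4)) = (√(-58 - 76) + 50)/(-2 + 4) = (√(-134) + 50)/2 = (I*√134 + 50)*(½) = (50 + I*√134)*(½) = 25 + I*√134/2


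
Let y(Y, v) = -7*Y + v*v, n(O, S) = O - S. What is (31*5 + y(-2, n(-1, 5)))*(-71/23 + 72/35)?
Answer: -33989/161 ≈ -211.11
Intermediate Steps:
y(Y, v) = v² - 7*Y (y(Y, v) = -7*Y + v² = v² - 7*Y)
(31*5 + y(-2, n(-1, 5)))*(-71/23 + 72/35) = (31*5 + ((-1 - 1*5)² - 7*(-2)))*(-71/23 + 72/35) = (155 + ((-1 - 5)² + 14))*(-71*1/23 + 72*(1/35)) = (155 + ((-6)² + 14))*(-71/23 + 72/35) = (155 + (36 + 14))*(-829/805) = (155 + 50)*(-829/805) = 205*(-829/805) = -33989/161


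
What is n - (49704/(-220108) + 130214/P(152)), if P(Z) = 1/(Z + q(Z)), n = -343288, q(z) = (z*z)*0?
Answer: -1108013534606/55027 ≈ -2.0136e+7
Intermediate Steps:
q(z) = 0 (q(z) = z**2*0 = 0)
P(Z) = 1/Z (P(Z) = 1/(Z + 0) = 1/Z)
n - (49704/(-220108) + 130214/P(152)) = -343288 - (49704/(-220108) + 130214/(1/152)) = -343288 - (49704*(-1/220108) + 130214/(1/152)) = -343288 - (-12426/55027 + 130214*152) = -343288 - (-12426/55027 + 19792528) = -343288 - 1*1089123425830/55027 = -343288 - 1089123425830/55027 = -1108013534606/55027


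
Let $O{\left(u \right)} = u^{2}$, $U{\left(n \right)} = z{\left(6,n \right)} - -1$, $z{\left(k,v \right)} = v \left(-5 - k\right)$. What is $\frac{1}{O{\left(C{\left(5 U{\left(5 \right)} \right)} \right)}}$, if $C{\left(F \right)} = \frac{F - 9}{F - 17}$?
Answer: $\frac{82369}{77841} \approx 1.0582$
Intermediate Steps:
$U{\left(n \right)} = 1 - 11 n$ ($U{\left(n \right)} = - n \left(5 + 6\right) - -1 = \left(-1\right) n 11 + 1 = - 11 n + 1 = 1 - 11 n$)
$C{\left(F \right)} = \frac{-9 + F}{-17 + F}$
$\frac{1}{O{\left(C{\left(5 U{\left(5 \right)} \right)} \right)}} = \frac{1}{\left(\frac{-9 + 5 \left(1 - 55\right)}{-17 + 5 \left(1 - 55\right)}\right)^{2}} = \frac{1}{\left(\frac{-9 + 5 \left(-54\right)}{-17 + 5 \left(-54\right)}\right)^{2}} = \frac{1}{\left(\frac{-9 - 270}{-17 - 270}\right)^{2}} = \frac{1}{\left(\frac{1}{-287} \left(-279\right)\right)^{2}} = \frac{1}{\left(\left(- \frac{1}{287}\right) \left(-279\right)\right)^{2}} = \frac{1}{\left(\frac{279}{287}\right)^{2}} = \frac{1}{\frac{77841}{82369}} = \frac{82369}{77841}$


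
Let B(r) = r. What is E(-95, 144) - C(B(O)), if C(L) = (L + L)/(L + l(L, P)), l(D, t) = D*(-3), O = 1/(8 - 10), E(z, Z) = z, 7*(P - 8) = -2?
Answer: -94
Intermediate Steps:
P = 54/7 (P = 8 + (⅐)*(-2) = 8 - 2/7 = 54/7 ≈ 7.7143)
O = -½ (O = 1/(-2) = -½ ≈ -0.50000)
l(D, t) = -3*D
C(L) = -1 (C(L) = (L + L)/(L - 3*L) = (2*L)/((-2*L)) = (2*L)*(-1/(2*L)) = -1)
E(-95, 144) - C(B(O)) = -95 - 1*(-1) = -95 + 1 = -94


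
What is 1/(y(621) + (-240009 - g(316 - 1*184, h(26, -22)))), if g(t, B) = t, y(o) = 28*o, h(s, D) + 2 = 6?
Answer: -1/222753 ≈ -4.4893e-6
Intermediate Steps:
h(s, D) = 4 (h(s, D) = -2 + 6 = 4)
1/(y(621) + (-240009 - g(316 - 1*184, h(26, -22)))) = 1/(28*621 + (-240009 - (316 - 1*184))) = 1/(17388 + (-240009 - (316 - 184))) = 1/(17388 + (-240009 - 1*132)) = 1/(17388 + (-240009 - 132)) = 1/(17388 - 240141) = 1/(-222753) = -1/222753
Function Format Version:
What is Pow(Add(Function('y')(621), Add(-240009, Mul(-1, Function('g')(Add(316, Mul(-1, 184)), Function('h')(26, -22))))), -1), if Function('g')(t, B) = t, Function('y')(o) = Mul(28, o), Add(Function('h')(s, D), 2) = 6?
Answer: Rational(-1, 222753) ≈ -4.4893e-6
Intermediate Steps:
Function('h')(s, D) = 4 (Function('h')(s, D) = Add(-2, 6) = 4)
Pow(Add(Function('y')(621), Add(-240009, Mul(-1, Function('g')(Add(316, Mul(-1, 184)), Function('h')(26, -22))))), -1) = Pow(Add(Mul(28, 621), Add(-240009, Mul(-1, Add(316, Mul(-1, 184))))), -1) = Pow(Add(17388, Add(-240009, Mul(-1, Add(316, -184)))), -1) = Pow(Add(17388, Add(-240009, Mul(-1, 132))), -1) = Pow(Add(17388, Add(-240009, -132)), -1) = Pow(Add(17388, -240141), -1) = Pow(-222753, -1) = Rational(-1, 222753)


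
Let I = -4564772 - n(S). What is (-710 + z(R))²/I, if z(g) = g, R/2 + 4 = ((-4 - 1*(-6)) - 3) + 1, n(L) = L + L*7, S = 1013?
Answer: -128881/1143219 ≈ -0.11274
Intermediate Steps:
n(L) = 8*L (n(L) = L + 7*L = 8*L)
R = -8 (R = -8 + 2*(((-4 - 1*(-6)) - 3) + 1) = -8 + 2*(((-4 + 6) - 3) + 1) = -8 + 2*((2 - 3) + 1) = -8 + 2*(-1 + 1) = -8 + 2*0 = -8 + 0 = -8)
I = -4572876 (I = -4564772 - 8*1013 = -4564772 - 1*8104 = -4564772 - 8104 = -4572876)
(-710 + z(R))²/I = (-710 - 8)²/(-4572876) = (-718)²*(-1/4572876) = 515524*(-1/4572876) = -128881/1143219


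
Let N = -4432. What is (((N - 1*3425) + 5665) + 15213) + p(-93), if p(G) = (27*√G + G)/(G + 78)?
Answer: 65136/5 - 9*I*√93/5 ≈ 13027.0 - 17.359*I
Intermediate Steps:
p(G) = (G + 27*√G)/(78 + G)
(((N - 1*3425) + 5665) + 15213) + p(-93) = (((-4432 - 1*3425) + 5665) + 15213) + (-93 + 27*√(-93))/(78 - 93) = (((-4432 - 3425) + 5665) + 15213) + (-93 + 27*(I*√93))/(-15) = ((-7857 + 5665) + 15213) - (-93 + 27*I*√93)/15 = (-2192 + 15213) + (31/5 - 9*I*√93/5) = 13021 + (31/5 - 9*I*√93/5) = 65136/5 - 9*I*√93/5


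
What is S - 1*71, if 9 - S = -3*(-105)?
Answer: -377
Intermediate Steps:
S = -306 (S = 9 - (-3)*(-105) = 9 - 1*315 = 9 - 315 = -306)
S - 1*71 = -306 - 1*71 = -306 - 71 = -377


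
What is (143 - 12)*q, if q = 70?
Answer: 9170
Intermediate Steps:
(143 - 12)*q = (143 - 12)*70 = 131*70 = 9170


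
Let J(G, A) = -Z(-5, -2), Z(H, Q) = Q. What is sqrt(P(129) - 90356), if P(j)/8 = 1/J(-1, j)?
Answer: 4*I*sqrt(5647) ≈ 300.59*I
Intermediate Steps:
J(G, A) = 2 (J(G, A) = -1*(-2) = 2)
P(j) = 4 (P(j) = 8/2 = 8*(1/2) = 4)
sqrt(P(129) - 90356) = sqrt(4 - 90356) = sqrt(-90352) = 4*I*sqrt(5647)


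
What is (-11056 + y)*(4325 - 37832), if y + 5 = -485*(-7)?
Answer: 256864662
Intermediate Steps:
y = 3390 (y = -5 - 485*(-7) = -5 + 3395 = 3390)
(-11056 + y)*(4325 - 37832) = (-11056 + 3390)*(4325 - 37832) = -7666*(-33507) = 256864662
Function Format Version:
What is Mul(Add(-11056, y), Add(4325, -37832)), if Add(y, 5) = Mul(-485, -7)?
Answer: 256864662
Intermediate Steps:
y = 3390 (y = Add(-5, Mul(-485, -7)) = Add(-5, 3395) = 3390)
Mul(Add(-11056, y), Add(4325, -37832)) = Mul(Add(-11056, 3390), Add(4325, -37832)) = Mul(-7666, -33507) = 256864662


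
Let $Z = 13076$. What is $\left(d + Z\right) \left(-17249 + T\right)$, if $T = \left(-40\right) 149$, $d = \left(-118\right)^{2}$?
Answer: $-626643000$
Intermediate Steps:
$d = 13924$
$T = -5960$
$\left(d + Z\right) \left(-17249 + T\right) = \left(13924 + 13076\right) \left(-17249 - 5960\right) = 27000 \left(-23209\right) = -626643000$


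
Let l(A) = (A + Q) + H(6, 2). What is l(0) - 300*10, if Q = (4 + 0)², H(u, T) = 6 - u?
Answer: -2984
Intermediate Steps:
Q = 16 (Q = 4² = 16)
l(A) = 16 + A (l(A) = (A + 16) + (6 - 1*6) = (16 + A) + (6 - 6) = (16 + A) + 0 = 16 + A)
l(0) - 300*10 = (16 + 0) - 300*10 = 16 - 75*40 = 16 - 3000 = -2984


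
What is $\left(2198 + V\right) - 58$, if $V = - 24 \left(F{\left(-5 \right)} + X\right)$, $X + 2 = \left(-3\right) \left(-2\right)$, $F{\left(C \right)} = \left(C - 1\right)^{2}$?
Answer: $1180$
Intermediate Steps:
$F{\left(C \right)} = \left(-1 + C\right)^{2}$
$X = 4$ ($X = -2 - -6 = -2 + 6 = 4$)
$V = -960$ ($V = - 24 \left(\left(-1 - 5\right)^{2} + 4\right) = - 24 \left(\left(-6\right)^{2} + 4\right) = - 24 \left(36 + 4\right) = \left(-24\right) 40 = -960$)
$\left(2198 + V\right) - 58 = \left(2198 - 960\right) - 58 = 1238 - 58 = 1180$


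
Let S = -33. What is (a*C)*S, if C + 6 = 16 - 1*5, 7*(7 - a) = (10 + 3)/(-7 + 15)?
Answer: -62535/56 ≈ -1116.7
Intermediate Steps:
a = 379/56 (a = 7 - (10 + 3)/(7*(-7 + 15)) = 7 - 13/(7*8) = 7 - ⅐*13/8 = 7 - 13/56 = 379/56 ≈ 6.7679)
C = 5 (C = -6 + (16 - 1*5) = -6 + (16 - 5) = -6 + 11 = 5)
(a*C)*S = ((379/56)*5)*(-33) = (1895/56)*(-33) = -62535/56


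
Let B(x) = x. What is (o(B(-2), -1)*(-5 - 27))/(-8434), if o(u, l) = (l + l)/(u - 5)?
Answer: 32/29519 ≈ 0.0010840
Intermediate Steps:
o(u, l) = 2*l/(-5 + u) (o(u, l) = (2*l)/(-5 + u) = 2*l/(-5 + u))
(o(B(-2), -1)*(-5 - 27))/(-8434) = ((2*(-1)/(-5 - 2))*(-5 - 27))/(-8434) = ((2*(-1)/(-7))*(-32))*(-1/8434) = ((2*(-1)*(-⅐))*(-32))*(-1/8434) = ((2/7)*(-32))*(-1/8434) = -64/7*(-1/8434) = 32/29519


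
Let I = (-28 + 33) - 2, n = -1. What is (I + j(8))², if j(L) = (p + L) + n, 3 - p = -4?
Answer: 289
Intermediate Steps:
p = 7 (p = 3 - 1*(-4) = 3 + 4 = 7)
j(L) = 6 + L (j(L) = (7 + L) - 1 = 6 + L)
I = 3 (I = 5 - 2 = 3)
(I + j(8))² = (3 + (6 + 8))² = (3 + 14)² = 17² = 289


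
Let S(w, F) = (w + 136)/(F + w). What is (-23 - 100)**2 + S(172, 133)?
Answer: 4614653/305 ≈ 15130.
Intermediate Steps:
S(w, F) = (136 + w)/(F + w)
(-23 - 100)**2 + S(172, 133) = (-23 - 100)**2 + (136 + 172)/(133 + 172) = (-123)**2 + 308/305 = 15129 + (1/305)*308 = 15129 + 308/305 = 4614653/305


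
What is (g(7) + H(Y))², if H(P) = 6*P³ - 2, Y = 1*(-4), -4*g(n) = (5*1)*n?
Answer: 2493241/16 ≈ 1.5583e+5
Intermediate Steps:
g(n) = -5*n/4 (g(n) = -5*1*n/4 = -5*n/4)
Y = -4
H(P) = -2 + 6*P³
(g(7) + H(Y))² = (-5/4*7 + (-2 + 6*(-4)³))² = (-35/4 + (-2 + 6*(-64)))² = (-35/4 + (-2 - 384))² = (-35/4 - 386)² = (-1579/4)² = 2493241/16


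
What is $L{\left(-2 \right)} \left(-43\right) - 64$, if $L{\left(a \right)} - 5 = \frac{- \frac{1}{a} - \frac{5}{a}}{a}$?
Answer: $- \frac{429}{2} \approx -214.5$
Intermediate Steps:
$L{\left(a \right)} = 5 - \frac{6}{a^{2}}$ ($L{\left(a \right)} = 5 + \frac{- \frac{1}{a} - \frac{5}{a}}{a} = 5 + \frac{\left(-6\right) \frac{1}{a}}{a} = 5 - \frac{6}{a^{2}}$)
$L{\left(-2 \right)} \left(-43\right) - 64 = \left(5 - \frac{6}{4}\right) \left(-43\right) - 64 = \left(5 - \frac{3}{2}\right) \left(-43\right) - 64 = \frac{7}{2} \left(-43\right) - 64 = - \frac{301}{2} - 64 = - \frac{429}{2}$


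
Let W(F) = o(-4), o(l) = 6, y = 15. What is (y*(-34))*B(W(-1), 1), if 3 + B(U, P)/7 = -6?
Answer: 32130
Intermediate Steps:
W(F) = 6
B(U, P) = -63 (B(U, P) = -21 + 7*(-6) = -21 - 42 = -63)
(y*(-34))*B(W(-1), 1) = (15*(-34))*(-63) = -510*(-63) = 32130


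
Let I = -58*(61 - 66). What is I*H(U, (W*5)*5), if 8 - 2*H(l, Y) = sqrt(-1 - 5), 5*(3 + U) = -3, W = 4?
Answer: 1160 - 145*I*sqrt(6) ≈ 1160.0 - 355.18*I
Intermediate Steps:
U = -18/5 (U = -3 + (1/5)*(-3) = -3 - 3/5 = -18/5 ≈ -3.6000)
H(l, Y) = 4 - I*sqrt(6)/2 (H(l, Y) = 4 - sqrt(-1 - 5)/2 = 4 - I*sqrt(6)/2)
I = 290 (I = -58*(-5) = 290)
I*H(U, (W*5)*5) = 290*(4 - I*sqrt(6)/2) = 1160 - 145*I*sqrt(6)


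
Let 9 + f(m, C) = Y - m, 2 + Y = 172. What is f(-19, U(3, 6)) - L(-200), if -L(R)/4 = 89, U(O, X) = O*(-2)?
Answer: 536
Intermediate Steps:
U(O, X) = -2*O
L(R) = -356 (L(R) = -4*89 = -356)
Y = 170 (Y = -2 + 172 = 170)
f(m, C) = 161 - m (f(m, C) = -9 + (170 - m) = 161 - m)
f(-19, U(3, 6)) - L(-200) = (161 - 1*(-19)) - 1*(-356) = (161 + 19) + 356 = 180 + 356 = 536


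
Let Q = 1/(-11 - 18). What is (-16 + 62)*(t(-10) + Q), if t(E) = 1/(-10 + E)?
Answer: -1127/290 ≈ -3.8862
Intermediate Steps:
Q = -1/29 (Q = 1/(-29) = -1/29 ≈ -0.034483)
(-16 + 62)*(t(-10) + Q) = (-16 + 62)*(1/(-10 - 10) - 1/29) = 46*(1/(-20) - 1/29) = 46*(-1/20 - 1/29) = 46*(-49/580) = -1127/290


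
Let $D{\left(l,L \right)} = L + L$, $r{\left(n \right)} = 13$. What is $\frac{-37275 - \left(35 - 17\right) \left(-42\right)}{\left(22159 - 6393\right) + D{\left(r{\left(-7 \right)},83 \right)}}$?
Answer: $- \frac{5217}{2276} \approx -2.2922$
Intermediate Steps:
$D{\left(l,L \right)} = 2 L$
$\frac{-37275 - \left(35 - 17\right) \left(-42\right)}{\left(22159 - 6393\right) + D{\left(r{\left(-7 \right)},83 \right)}} = \frac{-37275 - \left(35 - 17\right) \left(-42\right)}{\left(22159 - 6393\right) + 2 \cdot 83} = \frac{-37275 - 18 \left(-42\right)}{\left(22159 + \left(-10805 + 4412\right)\right) + 166} = \frac{-37275 - -756}{\left(22159 - 6393\right) + 166} = \frac{-37275 + 756}{15766 + 166} = - \frac{36519}{15932} = \left(-36519\right) \frac{1}{15932} = - \frac{5217}{2276}$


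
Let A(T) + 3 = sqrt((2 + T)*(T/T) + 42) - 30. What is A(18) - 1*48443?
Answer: -48476 + sqrt(62) ≈ -48468.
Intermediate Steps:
A(T) = -33 + sqrt(44 + T) (A(T) = -3 + (sqrt((2 + T)*(T/T) + 42) - 30) = -3 + (sqrt((2 + T)*1 + 42) - 30) = -3 + (sqrt((2 + T) + 42) - 30) = -3 + (sqrt(44 + T) - 30) = -3 + (-30 + sqrt(44 + T)) = -33 + sqrt(44 + T))
A(18) - 1*48443 = (-33 + sqrt(44 + 18)) - 1*48443 = (-33 + sqrt(62)) - 48443 = -48476 + sqrt(62)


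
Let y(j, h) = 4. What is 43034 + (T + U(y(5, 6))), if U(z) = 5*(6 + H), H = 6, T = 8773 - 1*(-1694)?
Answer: 53561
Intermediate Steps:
T = 10467 (T = 8773 + 1694 = 10467)
U(z) = 60 (U(z) = 5*(6 + 6) = 5*12 = 60)
43034 + (T + U(y(5, 6))) = 43034 + (10467 + 60) = 43034 + 10527 = 53561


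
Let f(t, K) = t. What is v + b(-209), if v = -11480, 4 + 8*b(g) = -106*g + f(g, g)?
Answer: -69899/8 ≈ -8737.4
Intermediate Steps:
b(g) = -½ - 105*g/8 (b(g) = -½ + (-106*g + g)/8 = -½ + (-105*g)/8 = -½ - 105*g/8)
v + b(-209) = -11480 + (-½ - 105/8*(-209)) = -11480 + (-½ + 21945/8) = -11480 + 21941/8 = -69899/8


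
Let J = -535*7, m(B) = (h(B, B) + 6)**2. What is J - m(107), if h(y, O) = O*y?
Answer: -131220770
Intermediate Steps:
m(B) = (6 + B**2)**2 (m(B) = (B*B + 6)**2 = (B**2 + 6)**2 = (6 + B**2)**2)
J = -3745
J - m(107) = -3745 - (6 + 107**2)**2 = -3745 - (6 + 11449)**2 = -3745 - 1*11455**2 = -3745 - 1*131217025 = -3745 - 131217025 = -131220770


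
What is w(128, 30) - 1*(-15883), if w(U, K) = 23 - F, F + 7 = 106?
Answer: 15807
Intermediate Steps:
F = 99 (F = -7 + 106 = 99)
w(U, K) = -76 (w(U, K) = 23 - 1*99 = 23 - 99 = -76)
w(128, 30) - 1*(-15883) = -76 - 1*(-15883) = -76 + 15883 = 15807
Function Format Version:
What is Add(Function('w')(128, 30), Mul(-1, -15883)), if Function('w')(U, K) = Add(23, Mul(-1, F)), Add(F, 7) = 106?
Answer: 15807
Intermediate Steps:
F = 99 (F = Add(-7, 106) = 99)
Function('w')(U, K) = -76 (Function('w')(U, K) = Add(23, Mul(-1, 99)) = Add(23, -99) = -76)
Add(Function('w')(128, 30), Mul(-1, -15883)) = Add(-76, Mul(-1, -15883)) = Add(-76, 15883) = 15807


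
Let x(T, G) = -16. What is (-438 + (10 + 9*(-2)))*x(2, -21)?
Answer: 7136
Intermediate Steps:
(-438 + (10 + 9*(-2)))*x(2, -21) = (-438 + (10 + 9*(-2)))*(-16) = (-438 + (10 - 18))*(-16) = (-438 - 8)*(-16) = -446*(-16) = 7136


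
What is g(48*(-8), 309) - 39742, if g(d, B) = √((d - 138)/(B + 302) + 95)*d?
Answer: -39742 - 384*√35146553/611 ≈ -43468.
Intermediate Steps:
g(d, B) = d*√(95 + (-138 + d)/(302 + B)) (g(d, B) = √((-138 + d)/(302 + B) + 95)*d = √(95 + (-138 + d)/(302 + B))*d = d*√(95 + (-138 + d)/(302 + B)))
g(48*(-8), 309) - 39742 = (48*(-8))*√((28552 + 48*(-8) + 95*309)/(302 + 309)) - 39742 = -384*√611*√(28552 - 384 + 29355)/611 - 39742 = -384*√35146553/611 - 39742 = -39742 - 384*√35146553/611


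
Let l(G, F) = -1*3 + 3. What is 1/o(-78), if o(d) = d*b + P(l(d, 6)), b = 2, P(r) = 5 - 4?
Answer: -1/155 ≈ -0.0064516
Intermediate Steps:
l(G, F) = 0 (l(G, F) = -3 + 3 = 0)
P(r) = 1
o(d) = 1 + 2*d (o(d) = d*2 + 1 = 2*d + 1 = 1 + 2*d)
1/o(-78) = 1/(1 + 2*(-78)) = 1/(1 - 156) = 1/(-155) = -1/155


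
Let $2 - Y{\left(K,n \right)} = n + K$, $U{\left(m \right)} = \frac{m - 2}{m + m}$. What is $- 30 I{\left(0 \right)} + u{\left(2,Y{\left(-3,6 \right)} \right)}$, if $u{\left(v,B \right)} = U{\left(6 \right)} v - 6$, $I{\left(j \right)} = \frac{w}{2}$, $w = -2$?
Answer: $\frac{74}{3} \approx 24.667$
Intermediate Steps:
$U{\left(m \right)} = \frac{-2 + m}{2 m}$
$Y{\left(K,n \right)} = 2 - K - n$ ($Y{\left(K,n \right)} = 2 - \left(n + K\right) = 2 - \left(K + n\right) = 2 - K - n$)
$I{\left(j \right)} = -1$ ($I{\left(j \right)} = - \frac{2}{2} = \left(-2\right) \frac{1}{2} = -1$)
$u{\left(v,B \right)} = -6 + \frac{v}{3}$ ($u{\left(v,B \right)} = \frac{-2 + 6}{2 \cdot 6} v - 6 = \frac{1}{2} \cdot \frac{1}{6} \cdot 4 v - 6 = \frac{v}{3} - 6 = -6 + \frac{v}{3}$)
$- 30 I{\left(0 \right)} + u{\left(2,Y{\left(-3,6 \right)} \right)} = \left(-30\right) \left(-1\right) + \left(-6 + \frac{1}{3} \cdot 2\right) = 30 + \left(-6 + \frac{2}{3}\right) = 30 - \frac{16}{3} = \frac{74}{3}$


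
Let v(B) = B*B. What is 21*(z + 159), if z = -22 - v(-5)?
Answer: 2352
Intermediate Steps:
v(B) = B²
z = -47 (z = -22 - 1*(-5)² = -22 - 1*25 = -22 - 25 = -47)
21*(z + 159) = 21*(-47 + 159) = 21*112 = 2352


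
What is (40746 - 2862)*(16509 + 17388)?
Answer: 1284153948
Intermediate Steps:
(40746 - 2862)*(16509 + 17388) = 37884*33897 = 1284153948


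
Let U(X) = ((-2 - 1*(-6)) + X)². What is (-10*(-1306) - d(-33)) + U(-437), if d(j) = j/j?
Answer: 200548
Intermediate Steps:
d(j) = 1
U(X) = (4 + X)² (U(X) = ((-2 + 6) + X)² = (4 + X)²)
(-10*(-1306) - d(-33)) + U(-437) = (-10*(-1306) - 1*1) + (4 - 437)² = (13060 - 1) + (-433)² = 13059 + 187489 = 200548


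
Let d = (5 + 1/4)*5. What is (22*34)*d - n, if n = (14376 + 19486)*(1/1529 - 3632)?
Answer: 188076780789/1529 ≈ 1.2301e+8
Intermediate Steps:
d = 105/4 (d = (5 + ¼)*5 = (21/4)*5 = 105/4 ≈ 26.250)
n = -188046758874/1529 (n = 33862*(1/1529 - 3632) = 33862*(-5553327/1529) = -188046758874/1529 ≈ -1.2299e+8)
(22*34)*d - n = (22*34)*(105/4) - 1*(-188046758874/1529) = 748*(105/4) + 188046758874/1529 = 19635 + 188046758874/1529 = 188076780789/1529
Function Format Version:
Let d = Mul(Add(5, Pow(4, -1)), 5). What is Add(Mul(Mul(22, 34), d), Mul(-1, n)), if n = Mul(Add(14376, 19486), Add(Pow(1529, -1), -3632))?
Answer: Rational(188076780789, 1529) ≈ 1.2301e+8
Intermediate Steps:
d = Rational(105, 4) (d = Mul(Add(5, Rational(1, 4)), 5) = Mul(Rational(21, 4), 5) = Rational(105, 4) ≈ 26.250)
n = Rational(-188046758874, 1529) (n = Mul(33862, Add(Rational(1, 1529), -3632)) = Mul(33862, Rational(-5553327, 1529)) = Rational(-188046758874, 1529) ≈ -1.2299e+8)
Add(Mul(Mul(22, 34), d), Mul(-1, n)) = Add(Mul(Mul(22, 34), Rational(105, 4)), Mul(-1, Rational(-188046758874, 1529))) = Add(Mul(748, Rational(105, 4)), Rational(188046758874, 1529)) = Add(19635, Rational(188046758874, 1529)) = Rational(188076780789, 1529)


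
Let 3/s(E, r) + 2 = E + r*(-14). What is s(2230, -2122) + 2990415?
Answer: 95501893443/31936 ≈ 2.9904e+6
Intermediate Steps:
s(E, r) = 3/(-2 + E - 14*r) (s(E, r) = 3/(-2 + (E + r*(-14))) = 3/(-2 + (E - 14*r)) = 3/(-2 + E - 14*r))
s(2230, -2122) + 2990415 = -3/(2 - 1*2230 + 14*(-2122)) + 2990415 = -3/(2 - 2230 - 29708) + 2990415 = -3/(-31936) + 2990415 = -3*(-1/31936) + 2990415 = 3/31936 + 2990415 = 95501893443/31936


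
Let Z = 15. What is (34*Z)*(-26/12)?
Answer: -1105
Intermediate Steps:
(34*Z)*(-26/12) = (34*15)*(-26/12) = 510*(-26*1/12) = 510*(-13/6) = -1105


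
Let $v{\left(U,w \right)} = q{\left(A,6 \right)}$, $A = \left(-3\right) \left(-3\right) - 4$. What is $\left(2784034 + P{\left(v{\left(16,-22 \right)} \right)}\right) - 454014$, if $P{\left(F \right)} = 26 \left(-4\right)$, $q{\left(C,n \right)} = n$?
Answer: $2329916$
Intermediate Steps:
$A = 5$ ($A = 9 - 4 = 5$)
$v{\left(U,w \right)} = 6$
$P{\left(F \right)} = -104$
$\left(2784034 + P{\left(v{\left(16,-22 \right)} \right)}\right) - 454014 = \left(2784034 - 104\right) - 454014 = 2783930 - 454014 = 2329916$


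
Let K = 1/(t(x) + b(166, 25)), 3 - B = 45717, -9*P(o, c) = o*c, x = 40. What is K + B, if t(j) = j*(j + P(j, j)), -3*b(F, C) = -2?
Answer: -2267140125/49594 ≈ -45714.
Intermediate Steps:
b(F, C) = 2/3 (b(F, C) = -1/3*(-2) = 2/3)
P(o, c) = -c*o/9 (P(o, c) = -o*c/9 = -c*o/9)
B = -45714 (B = 3 - 1*45717 = 3 - 45717 = -45714)
t(j) = j*(j - j**2/9) (t(j) = j*(j - j*j/9) = j*(j - j**2/9))
K = -9/49594 (K = 1/((1/9)*40**2*(9 - 1*40) + 2/3) = 1/((1/9)*1600*(9 - 40) + 2/3) = 1/((1/9)*1600*(-31) + 2/3) = 1/(-49600/9 + 2/3) = 1/(-49594/9) = -9/49594 ≈ -0.00018147)
K + B = -9/49594 - 45714 = -2267140125/49594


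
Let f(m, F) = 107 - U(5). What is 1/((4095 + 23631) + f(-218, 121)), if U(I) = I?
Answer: 1/27828 ≈ 3.5935e-5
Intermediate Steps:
f(m, F) = 102 (f(m, F) = 107 - 1*5 = 107 - 5 = 102)
1/((4095 + 23631) + f(-218, 121)) = 1/((4095 + 23631) + 102) = 1/(27726 + 102) = 1/27828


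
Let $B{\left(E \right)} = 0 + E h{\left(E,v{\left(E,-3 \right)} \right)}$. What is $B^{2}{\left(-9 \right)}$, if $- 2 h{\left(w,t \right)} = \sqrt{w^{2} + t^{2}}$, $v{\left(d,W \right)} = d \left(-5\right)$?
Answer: $\frac{85293}{2} \approx 42647.0$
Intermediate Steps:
$v{\left(d,W \right)} = - 5 d$
$h{\left(w,t \right)} = - \frac{\sqrt{t^{2} + w^{2}}}{2}$ ($h{\left(w,t \right)} = - \frac{\sqrt{w^{2} + t^{2}}}{2} = - \frac{\sqrt{t^{2} + w^{2}}}{2}$)
$B{\left(E \right)} = - \frac{E \sqrt{26} \sqrt{E^{2}}}{2}$ ($B{\left(E \right)} = 0 + E \left(- \frac{\sqrt{\left(- 5 E\right)^{2} + E^{2}}}{2}\right) = 0 + E \left(- \frac{\sqrt{25 E^{2} + E^{2}}}{2}\right) = 0 + E \left(- \frac{\sqrt{26 E^{2}}}{2}\right) = 0 + E \left(- \frac{\sqrt{26} \sqrt{E^{2}}}{2}\right) = 0 - \frac{E \sqrt{26} \sqrt{E^{2}}}{2} = - \frac{E \sqrt{26} \sqrt{E^{2}}}{2}$)
$B^{2}{\left(-9 \right)} = \left(\left(- \frac{1}{2}\right) \left(-9\right) \sqrt{26} \sqrt{\left(-9\right)^{2}}\right)^{2} = \left(\left(- \frac{1}{2}\right) \left(-9\right) \sqrt{26} \sqrt{81}\right)^{2} = \left(\left(- \frac{1}{2}\right) \left(-9\right) \sqrt{26} \cdot 9\right)^{2} = \left(\frac{81 \sqrt{26}}{2}\right)^{2} = \frac{85293}{2}$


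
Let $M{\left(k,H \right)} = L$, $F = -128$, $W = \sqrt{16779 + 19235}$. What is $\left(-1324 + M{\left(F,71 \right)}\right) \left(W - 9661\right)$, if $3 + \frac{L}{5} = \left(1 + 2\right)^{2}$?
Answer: $12501334 - 1294 \sqrt{36014} \approx 1.2256 \cdot 10^{7}$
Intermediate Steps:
$W = \sqrt{36014} \approx 189.77$
$L = 30$ ($L = -15 + 5 \left(1 + 2\right)^{2} = -15 + 5 \cdot 3^{2} = -15 + 5 \cdot 9 = -15 + 45 = 30$)
$M{\left(k,H \right)} = 30$
$\left(-1324 + M{\left(F,71 \right)}\right) \left(W - 9661\right) = \left(-1324 + 30\right) \left(\sqrt{36014} - 9661\right) = - 1294 \left(-9661 + \sqrt{36014}\right) = 12501334 - 1294 \sqrt{36014}$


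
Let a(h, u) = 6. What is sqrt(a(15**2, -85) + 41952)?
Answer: 9*sqrt(518) ≈ 204.84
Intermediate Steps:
sqrt(a(15**2, -85) + 41952) = sqrt(6 + 41952) = sqrt(41958) = 9*sqrt(518)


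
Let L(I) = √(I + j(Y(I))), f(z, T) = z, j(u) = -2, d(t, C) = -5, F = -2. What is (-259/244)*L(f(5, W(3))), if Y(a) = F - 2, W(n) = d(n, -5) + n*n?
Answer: -259*√3/244 ≈ -1.8385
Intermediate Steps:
W(n) = -5 + n² (W(n) = -5 + n*n = -5 + n²)
Y(a) = -4 (Y(a) = -2 - 2 = -4)
L(I) = √(-2 + I) (L(I) = √(I - 2) = √(-2 + I))
(-259/244)*L(f(5, W(3))) = (-259/244)*√(-2 + 5) = (-259*1/244)*√3 = -259*√3/244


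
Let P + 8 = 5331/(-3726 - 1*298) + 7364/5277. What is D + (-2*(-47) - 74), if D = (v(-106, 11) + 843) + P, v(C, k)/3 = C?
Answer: 11404507025/21234648 ≈ 537.07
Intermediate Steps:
v(C, k) = 3*C
P = -168376135/21234648 (P = -8 + (5331/(-3726 - 1*298) + 7364/5277) = -8 + (5331/(-3726 - 298) + 7364*(1/5277)) = -8 + (5331/(-4024) + 7364/5277) = -8 + (5331*(-1/4024) + 7364/5277) = -8 + (-5331/4024 + 7364/5277) = -8 + 1501049/21234648 = -168376135/21234648 ≈ -7.9293)
D = 10979814065/21234648 (D = (3*(-106) + 843) - 168376135/21234648 = (-318 + 843) - 168376135/21234648 = 525 - 168376135/21234648 = 10979814065/21234648 ≈ 517.07)
D + (-2*(-47) - 74) = 10979814065/21234648 + (-2*(-47) - 74) = 10979814065/21234648 + (94 - 74) = 10979814065/21234648 + 20 = 11404507025/21234648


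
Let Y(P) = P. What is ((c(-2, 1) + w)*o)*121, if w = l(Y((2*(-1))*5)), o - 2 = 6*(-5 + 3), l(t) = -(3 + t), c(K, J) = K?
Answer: -6050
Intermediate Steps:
l(t) = -3 - t
o = -10 (o = 2 + 6*(-5 + 3) = 2 + 6*(-2) = 2 - 12 = -10)
w = 7 (w = -3 - 2*(-1)*5 = -3 - (-2)*5 = -3 - 1*(-10) = -3 + 10 = 7)
((c(-2, 1) + w)*o)*121 = ((-2 + 7)*(-10))*121 = (5*(-10))*121 = -50*121 = -6050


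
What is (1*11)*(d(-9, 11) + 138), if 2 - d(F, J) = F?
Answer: 1639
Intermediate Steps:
d(F, J) = 2 - F
(1*11)*(d(-9, 11) + 138) = (1*11)*((2 - 1*(-9)) + 138) = 11*((2 + 9) + 138) = 11*(11 + 138) = 11*149 = 1639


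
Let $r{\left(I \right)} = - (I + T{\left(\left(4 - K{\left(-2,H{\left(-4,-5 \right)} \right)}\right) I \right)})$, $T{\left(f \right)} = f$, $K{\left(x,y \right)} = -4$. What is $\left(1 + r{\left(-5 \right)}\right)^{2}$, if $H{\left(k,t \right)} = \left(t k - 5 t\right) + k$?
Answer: $2116$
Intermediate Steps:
$H{\left(k,t \right)} = k - 5 t + k t$ ($H{\left(k,t \right)} = \left(k t - 5 t\right) + k = \left(- 5 t + k t\right) + k = k - 5 t + k t$)
$r{\left(I \right)} = - 9 I$ ($r{\left(I \right)} = - (I + \left(4 - -4\right) I) = - (I + \left(4 + 4\right) I) = - (I + 8 I) = - 9 I$)
$\left(1 + r{\left(-5 \right)}\right)^{2} = \left(1 - -45\right)^{2} = \left(1 + 45\right)^{2} = 46^{2} = 2116$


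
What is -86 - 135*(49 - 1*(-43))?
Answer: -12506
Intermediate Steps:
-86 - 135*(49 - 1*(-43)) = -86 - 135*(49 + 43) = -86 - 135*92 = -86 - 12420 = -12506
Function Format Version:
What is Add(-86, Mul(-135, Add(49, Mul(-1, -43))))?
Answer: -12506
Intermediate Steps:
Add(-86, Mul(-135, Add(49, Mul(-1, -43)))) = Add(-86, Mul(-135, Add(49, 43))) = Add(-86, Mul(-135, 92)) = Add(-86, -12420) = -12506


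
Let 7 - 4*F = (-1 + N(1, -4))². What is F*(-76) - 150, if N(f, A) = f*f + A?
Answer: 21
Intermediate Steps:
N(f, A) = A + f² (N(f, A) = f² + A = A + f²)
F = -9/4 (F = 7/4 - (-1 + (-4 + 1²))²/4 = 7/4 - (-1 + (-4 + 1))²/4 = 7/4 - (-1 - 3)²/4 = 7/4 - ¼*(-4)² = 7/4 - ¼*16 = 7/4 - 4 = -9/4 ≈ -2.2500)
F*(-76) - 150 = -9/4*(-76) - 150 = 171 - 150 = 21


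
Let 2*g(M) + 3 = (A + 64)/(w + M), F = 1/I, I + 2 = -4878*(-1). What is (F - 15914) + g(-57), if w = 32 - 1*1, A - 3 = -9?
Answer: -1008922403/63388 ≈ -15917.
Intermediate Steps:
I = 4876 (I = -2 - 4878*(-1) = -2 + 4878 = 4876)
A = -6 (A = 3 - 9 = -6)
w = 31 (w = 32 - 1 = 31)
F = 1/4876 ≈ 0.00020509
g(M) = -3/2 + 29/(31 + M) (g(M) = -3/2 + ((-6 + 64)/(31 + M))/2 = -3/2 + (58/(31 + M))/2 = -3/2 + 29/(31 + M))
(F - 15914) + g(-57) = (1/4876 - 15914) + (-35 - 3*(-57))/(2*(31 - 57)) = -77596663/4876 + (½)*(-35 + 171)/(-26) = -77596663/4876 + (½)*(-1/26)*136 = -77596663/4876 - 34/13 = -1008922403/63388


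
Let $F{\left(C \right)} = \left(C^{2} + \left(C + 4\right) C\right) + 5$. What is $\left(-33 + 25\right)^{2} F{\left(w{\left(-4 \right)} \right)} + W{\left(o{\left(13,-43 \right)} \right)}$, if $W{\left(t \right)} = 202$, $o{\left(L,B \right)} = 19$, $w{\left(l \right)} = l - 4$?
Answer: $6666$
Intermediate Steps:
$w{\left(l \right)} = -4 + l$
$F{\left(C \right)} = 5 + C^{2} + C \left(4 + C\right)$ ($F{\left(C \right)} = \left(C^{2} + \left(4 + C\right) C\right) + 5 = \left(C^{2} + C \left(4 + C\right)\right) + 5 = 5 + C^{2} + C \left(4 + C\right)$)
$\left(-33 + 25\right)^{2} F{\left(w{\left(-4 \right)} \right)} + W{\left(o{\left(13,-43 \right)} \right)} = \left(-33 + 25\right)^{2} \left(5 + 2 \left(-4 - 4\right)^{2} + 4 \left(-4 - 4\right)\right) + 202 = \left(-8\right)^{2} \left(5 + 2 \left(-8\right)^{2} + 4 \left(-8\right)\right) + 202 = 64 \left(5 + 2 \cdot 64 - 32\right) + 202 = 64 \left(5 + 128 - 32\right) + 202 = 64 \cdot 101 + 202 = 6464 + 202 = 6666$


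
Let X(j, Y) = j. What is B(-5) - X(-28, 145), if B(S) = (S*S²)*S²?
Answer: -3097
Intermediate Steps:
B(S) = S⁵ (B(S) = S³*S² = S⁵)
B(-5) - X(-28, 145) = (-5)⁵ - 1*(-28) = -3125 + 28 = -3097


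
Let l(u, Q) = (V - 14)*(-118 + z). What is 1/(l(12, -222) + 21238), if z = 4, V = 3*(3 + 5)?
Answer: 1/20098 ≈ 4.9756e-5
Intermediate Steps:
V = 24 (V = 3*8 = 24)
l(u, Q) = -1140 (l(u, Q) = (24 - 14)*(-118 + 4) = 10*(-114) = -1140)
1/(l(12, -222) + 21238) = 1/(-1140 + 21238) = 1/20098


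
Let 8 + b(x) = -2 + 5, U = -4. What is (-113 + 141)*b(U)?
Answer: -140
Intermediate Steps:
b(x) = -5 (b(x) = -8 + (-2 + 5) = -8 + 3 = -5)
(-113 + 141)*b(U) = (-113 + 141)*(-5) = 28*(-5) = -140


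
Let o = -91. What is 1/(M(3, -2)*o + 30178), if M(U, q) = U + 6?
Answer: 1/29359 ≈ 3.4061e-5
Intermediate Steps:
M(U, q) = 6 + U
1/(M(3, -2)*o + 30178) = 1/((6 + 3)*(-91) + 30178) = 1/(9*(-91) + 30178) = 1/(-819 + 30178) = 1/29359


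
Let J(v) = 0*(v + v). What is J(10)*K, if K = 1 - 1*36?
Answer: 0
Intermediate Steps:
J(v) = 0 (J(v) = 0*(2*v) = 0)
K = -35 (K = 1 - 36 = -35)
J(10)*K = 0*(-35) = 0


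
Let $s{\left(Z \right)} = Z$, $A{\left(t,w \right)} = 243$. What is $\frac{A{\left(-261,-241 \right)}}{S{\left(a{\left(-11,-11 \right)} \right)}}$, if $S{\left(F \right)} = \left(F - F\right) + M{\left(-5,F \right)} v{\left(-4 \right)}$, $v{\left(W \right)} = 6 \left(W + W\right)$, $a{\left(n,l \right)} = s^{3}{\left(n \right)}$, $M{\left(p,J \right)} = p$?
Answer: $\frac{81}{80} \approx 1.0125$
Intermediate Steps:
$a{\left(n,l \right)} = n^{3}$
$v{\left(W \right)} = 12 W$ ($v{\left(W \right)} = 6 \cdot 2 W = 12 W$)
$S{\left(F \right)} = 240$ ($S{\left(F \right)} = \left(F - F\right) - 5 \cdot 12 \left(-4\right) = 0 - -240 = 0 + 240 = 240$)
$\frac{A{\left(-261,-241 \right)}}{S{\left(a{\left(-11,-11 \right)} \right)}} = \frac{243}{240} = 243 \cdot \frac{1}{240} = \frac{81}{80}$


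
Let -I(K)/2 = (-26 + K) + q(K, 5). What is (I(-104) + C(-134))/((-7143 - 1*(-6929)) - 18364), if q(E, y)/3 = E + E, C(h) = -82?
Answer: -713/9289 ≈ -0.076757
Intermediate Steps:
q(E, y) = 6*E (q(E, y) = 3*(E + E) = 3*(2*E) = 6*E)
I(K) = 52 - 14*K (I(K) = -2*((-26 + K) + 6*K) = -2*(-26 + 7*K) = 52 - 14*K)
(I(-104) + C(-134))/((-7143 - 1*(-6929)) - 18364) = ((52 - 14*(-104)) - 82)/((-7143 - 1*(-6929)) - 18364) = ((52 + 1456) - 82)/((-7143 + 6929) - 18364) = (1508 - 82)/(-214 - 18364) = 1426/(-18578) = 1426*(-1/18578) = -713/9289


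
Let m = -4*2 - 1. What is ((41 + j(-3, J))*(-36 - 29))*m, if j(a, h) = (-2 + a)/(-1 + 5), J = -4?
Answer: 93015/4 ≈ 23254.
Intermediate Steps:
j(a, h) = -½ + a/4 (j(a, h) = (-2 + a)/4 = (-2 + a)*(¼) = -½ + a/4)
m = -9 (m = -8 - 1 = -9)
((41 + j(-3, J))*(-36 - 29))*m = ((41 + (-½ + (¼)*(-3)))*(-36 - 29))*(-9) = ((41 + (-½ - ¾))*(-65))*(-9) = ((41 - 5/4)*(-65))*(-9) = ((159/4)*(-65))*(-9) = -10335/4*(-9) = 93015/4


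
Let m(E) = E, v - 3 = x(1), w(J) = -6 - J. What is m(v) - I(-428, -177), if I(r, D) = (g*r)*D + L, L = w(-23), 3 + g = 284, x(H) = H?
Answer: -21287449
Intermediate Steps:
g = 281 (g = -3 + 284 = 281)
v = 4 (v = 3 + 1 = 4)
L = 17 (L = -6 - 1*(-23) = -6 + 23 = 17)
I(r, D) = 17 + 281*D*r (I(r, D) = (281*r)*D + 17 = 281*D*r + 17 = 17 + 281*D*r)
m(v) - I(-428, -177) = 4 - (17 + 281*(-177)*(-428)) = 4 - (17 + 21287436) = 4 - 1*21287453 = 4 - 21287453 = -21287449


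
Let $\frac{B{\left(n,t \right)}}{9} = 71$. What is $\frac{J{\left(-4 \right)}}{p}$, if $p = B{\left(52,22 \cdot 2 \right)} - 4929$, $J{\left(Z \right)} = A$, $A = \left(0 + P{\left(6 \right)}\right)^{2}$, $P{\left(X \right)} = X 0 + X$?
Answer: $- \frac{6}{715} \approx -0.0083916$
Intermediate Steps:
$B{\left(n,t \right)} = 639$ ($B{\left(n,t \right)} = 9 \cdot 71 = 639$)
$P{\left(X \right)} = X$ ($P{\left(X \right)} = 0 + X = X$)
$A = 36$ ($A = \left(0 + 6\right)^{2} = 6^{2} = 36$)
$J{\left(Z \right)} = 36$
$p = -4290$ ($p = 639 - 4929 = -4290$)
$\frac{J{\left(-4 \right)}}{p} = \frac{1}{-4290} \cdot 36 = \left(- \frac{1}{4290}\right) 36 = - \frac{6}{715}$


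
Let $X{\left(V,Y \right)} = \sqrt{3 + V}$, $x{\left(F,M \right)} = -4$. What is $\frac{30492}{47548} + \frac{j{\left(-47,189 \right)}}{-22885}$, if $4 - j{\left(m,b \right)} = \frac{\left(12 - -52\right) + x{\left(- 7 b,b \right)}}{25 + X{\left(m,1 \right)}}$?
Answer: $\frac{38898215461}{60663580885} - \frac{8 i \sqrt{11}}{1020671} \approx 0.64121 - 2.5996 \cdot 10^{-5} i$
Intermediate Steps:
$j{\left(m,b \right)} = 4 - \frac{60}{25 + \sqrt{3 + m}}$ ($j{\left(m,b \right)} = 4 - \frac{\left(12 - -52\right) - 4}{25 + \sqrt{3 + m}} = 4 - \frac{\left(12 + 52\right) - 4}{25 + \sqrt{3 + m}} = 4 - \frac{64 - 4}{25 + \sqrt{3 + m}} = 4 - \frac{60}{25 + \sqrt{3 + m}}$)
$\frac{30492}{47548} + \frac{j{\left(-47,189 \right)}}{-22885} = \frac{30492}{47548} + \frac{4 \frac{1}{25 + \sqrt{3 - 47}} \left(10 + \sqrt{3 - 47}\right)}{-22885} = 30492 \cdot \frac{1}{47548} + \frac{4 \left(10 + \sqrt{-44}\right)}{25 + \sqrt{-44}} \left(- \frac{1}{22885}\right) = \frac{7623}{11887} + \frac{4 \left(10 + 2 i \sqrt{11}\right)}{25 + 2 i \sqrt{11}} \left(- \frac{1}{22885}\right) = \frac{7623}{11887} - \frac{4 \left(10 + 2 i \sqrt{11}\right)}{22885 \left(25 + 2 i \sqrt{11}\right)}$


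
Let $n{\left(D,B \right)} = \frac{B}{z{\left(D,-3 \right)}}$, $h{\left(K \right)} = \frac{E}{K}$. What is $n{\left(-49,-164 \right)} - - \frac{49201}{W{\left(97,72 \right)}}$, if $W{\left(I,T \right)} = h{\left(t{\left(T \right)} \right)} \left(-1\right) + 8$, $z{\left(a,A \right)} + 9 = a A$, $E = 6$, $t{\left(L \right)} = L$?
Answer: $\frac{40730638}{6555} \approx 6213.7$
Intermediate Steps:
$z{\left(a,A \right)} = -9 + A a$ ($z{\left(a,A \right)} = -9 + a A = -9 + A a$)
$h{\left(K \right)} = \frac{6}{K}$
$n{\left(D,B \right)} = \frac{B}{-9 - 3 D}$
$W{\left(I,T \right)} = 8 - \frac{6}{T}$ ($W{\left(I,T \right)} = \frac{6}{T} \left(-1\right) + 8 = - \frac{6}{T} + 8 = 8 - \frac{6}{T}$)
$n{\left(-49,-164 \right)} - - \frac{49201}{W{\left(97,72 \right)}} = \left(-1\right) \left(-164\right) \frac{1}{9 + 3 \left(-49\right)} - - \frac{49201}{8 - \frac{6}{72}} = \left(-1\right) \left(-164\right) \frac{1}{9 - 147} - - \frac{49201}{8 - \frac{1}{12}} = \left(-1\right) \left(-164\right) \frac{1}{-138} - - \frac{49201}{8 - \frac{1}{12}} = \left(-1\right) \left(-164\right) \left(- \frac{1}{138}\right) - - \frac{49201}{\frac{95}{12}} = - \frac{82}{69} - \left(-49201\right) \frac{12}{95} = - \frac{82}{69} - - \frac{590412}{95} = - \frac{82}{69} + \frac{590412}{95} = \frac{40730638}{6555}$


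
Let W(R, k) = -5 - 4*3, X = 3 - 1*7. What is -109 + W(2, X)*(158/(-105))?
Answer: -8759/105 ≈ -83.419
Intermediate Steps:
X = -4 (X = 3 - 7 = -4)
W(R, k) = -17 (W(R, k) = -5 - 12 = -17)
-109 + W(2, X)*(158/(-105)) = -109 - 2686/(-105) = -109 - 2686*(-1)/105 = -109 - 17*(-158/105) = -109 + 2686/105 = -8759/105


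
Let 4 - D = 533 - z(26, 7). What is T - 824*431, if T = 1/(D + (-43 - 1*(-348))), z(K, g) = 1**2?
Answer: -79197113/223 ≈ -3.5514e+5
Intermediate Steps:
z(K, g) = 1
D = -528 (D = 4 - (533 - 1*1) = 4 - (533 - 1) = 4 - 1*532 = 4 - 532 = -528)
T = -1/223 (T = 1/(-528 + (-43 - 1*(-348))) = 1/(-528 + (-43 + 348)) = 1/(-528 + 305) = 1/(-223) = -1/223 ≈ -0.0044843)
T - 824*431 = -1/223 - 824*431 = -1/223 - 355144 = -79197113/223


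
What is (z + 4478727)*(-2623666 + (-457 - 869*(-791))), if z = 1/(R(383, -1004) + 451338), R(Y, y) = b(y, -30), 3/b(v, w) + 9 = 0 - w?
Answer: -27404815822400423104/3159367 ≈ -8.6741e+12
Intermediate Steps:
b(v, w) = 3/(-9 - w) (b(v, w) = 3/(-9 + (0 - w)) = 3/(-9 - w))
R(Y, y) = ⅐ (R(Y, y) = -3/(9 - 30) = -3/(-21) = -3*(-1/21) = ⅐)
z = 7/3159367 (z = 1/(⅐ + 451338) = 1/(3159367/7) = 7/3159367 ≈ 2.2156e-6)
(z + 4478727)*(-2623666 + (-457 - 869*(-791))) = (7/3159367 + 4478727)*(-2623666 + (-457 - 869*(-791))) = 14149942285816*(-2623666 + (-457 + 687379))/3159367 = 14149942285816*(-2623666 + 686922)/3159367 = (14149942285816/3159367)*(-1936744) = -27404815822400423104/3159367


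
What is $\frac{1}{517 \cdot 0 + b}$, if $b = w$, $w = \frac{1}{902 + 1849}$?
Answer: $2751$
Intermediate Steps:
$w = \frac{1}{2751} \approx 0.0003635$
$b = \frac{1}{2751} \approx 0.0003635$
$\frac{1}{517 \cdot 0 + b} = \frac{1}{517 \cdot 0 + \frac{1}{2751}} = \frac{1}{0 + \frac{1}{2751}} = \frac{1}{\frac{1}{2751}} = 2751$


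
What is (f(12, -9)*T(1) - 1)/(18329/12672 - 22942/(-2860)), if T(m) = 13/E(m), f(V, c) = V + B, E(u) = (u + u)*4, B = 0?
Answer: 1385280/708971 ≈ 1.9539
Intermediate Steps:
E(u) = 8*u (E(u) = (2*u)*4 = 8*u)
f(V, c) = V (f(V, c) = V + 0 = V)
T(m) = 13/(8*m) (T(m) = 13/((8*m)) = 13*(1/(8*m)) = 13/(8*m))
(f(12, -9)*T(1) - 1)/(18329/12672 - 22942/(-2860)) = (12*((13/8)/1) - 1)/(18329/12672 - 22942/(-2860)) = (12*((13/8)*1) - 1)/(18329*(1/12672) - 22942*(-1/2860)) = (12*(13/8) - 1)/(18329/12672 + 11471/1430) = (39/2 - 1)/(708971/74880) = (37/2)*(74880/708971) = 1385280/708971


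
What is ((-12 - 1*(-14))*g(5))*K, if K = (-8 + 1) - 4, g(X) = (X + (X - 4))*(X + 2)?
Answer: -924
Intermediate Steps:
g(X) = (-4 + 2*X)*(2 + X) (g(X) = (X + (-4 + X))*(2 + X) = (-4 + 2*X)*(2 + X))
K = -11 (K = -7 - 4 = -11)
((-12 - 1*(-14))*g(5))*K = ((-12 - 1*(-14))*(-8 + 2*5²))*(-11) = ((-12 + 14)*(-8 + 2*25))*(-11) = (2*(-8 + 50))*(-11) = (2*42)*(-11) = 84*(-11) = -924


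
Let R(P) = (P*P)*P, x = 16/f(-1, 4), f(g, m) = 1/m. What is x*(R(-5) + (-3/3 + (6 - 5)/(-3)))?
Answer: -24256/3 ≈ -8085.3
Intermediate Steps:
x = 64 (x = 16/(1/4) = 16*4 = 64)
R(P) = P**3 (R(P) = P**2*P = P**3)
x*(R(-5) + (-3/3 + (6 - 5)/(-3))) = 64*((-5)**3 + (-3/3 + (6 - 5)/(-3))) = 64*(-125 + (-3*1/3 + 1*(-1/3))) = 64*(-125 + (-1 - 1/3)) = 64*(-125 - 4/3) = 64*(-379/3) = -24256/3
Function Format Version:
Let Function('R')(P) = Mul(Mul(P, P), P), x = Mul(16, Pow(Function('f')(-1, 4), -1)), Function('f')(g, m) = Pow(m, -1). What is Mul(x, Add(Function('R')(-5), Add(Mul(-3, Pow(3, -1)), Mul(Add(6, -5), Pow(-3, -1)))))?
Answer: Rational(-24256, 3) ≈ -8085.3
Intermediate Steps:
x = 64 (x = Mul(16, Pow(Pow(4, -1), -1)) = Mul(16, Pow(Rational(1, 4), -1)) = Mul(16, 4) = 64)
Function('R')(P) = Pow(P, 3) (Function('R')(P) = Mul(Pow(P, 2), P) = Pow(P, 3))
Mul(x, Add(Function('R')(-5), Add(Mul(-3, Pow(3, -1)), Mul(Add(6, -5), Pow(-3, -1))))) = Mul(64, Add(Pow(-5, 3), Add(Mul(-3, Pow(3, -1)), Mul(Add(6, -5), Pow(-3, -1))))) = Mul(64, Add(-125, Add(Mul(-3, Rational(1, 3)), Mul(1, Rational(-1, 3))))) = Mul(64, Add(-125, Add(-1, Rational(-1, 3)))) = Mul(64, Add(-125, Rational(-4, 3))) = Mul(64, Rational(-379, 3)) = Rational(-24256, 3)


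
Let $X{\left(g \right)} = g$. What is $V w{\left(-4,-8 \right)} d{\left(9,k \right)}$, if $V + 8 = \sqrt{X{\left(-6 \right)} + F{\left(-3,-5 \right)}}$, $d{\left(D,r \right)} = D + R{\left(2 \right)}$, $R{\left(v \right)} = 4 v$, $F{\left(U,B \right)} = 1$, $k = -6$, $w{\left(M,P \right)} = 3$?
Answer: $-408 + 51 i \sqrt{5} \approx -408.0 + 114.04 i$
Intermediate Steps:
$d{\left(D,r \right)} = 8 + D$ ($d{\left(D,r \right)} = D + 4 \cdot 2 = D + 8 = 8 + D$)
$V = -8 + i \sqrt{5}$ ($V = -8 + \sqrt{-6 + 1} = -8 + \sqrt{-5} = -8 + i \sqrt{5} \approx -8.0 + 2.2361 i$)
$V w{\left(-4,-8 \right)} d{\left(9,k \right)} = \left(-8 + i \sqrt{5}\right) 3 \left(8 + 9\right) = \left(-24 + 3 i \sqrt{5}\right) 17 = -408 + 51 i \sqrt{5}$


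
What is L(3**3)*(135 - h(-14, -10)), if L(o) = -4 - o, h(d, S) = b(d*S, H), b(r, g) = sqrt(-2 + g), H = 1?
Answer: -4185 + 31*I ≈ -4185.0 + 31.0*I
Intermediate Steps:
h(d, S) = I (h(d, S) = sqrt(-2 + 1) = sqrt(-1) = I)
L(3**3)*(135 - h(-14, -10)) = (-4 - 1*3**3)*(135 - I) = (-4 - 1*27)*(135 - I) = (-4 - 27)*(135 - I) = -31*(135 - I) = -4185 + 31*I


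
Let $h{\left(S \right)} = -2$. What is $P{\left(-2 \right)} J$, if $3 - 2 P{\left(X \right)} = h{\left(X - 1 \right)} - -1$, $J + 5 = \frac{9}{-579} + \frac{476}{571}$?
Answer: $- \frac{921720}{110203} \approx -8.3638$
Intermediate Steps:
$J = - \frac{460860}{110203}$ ($J = -5 + \left(\frac{9}{-579} + \frac{476}{571}\right) = -5 + \left(9 \left(- \frac{1}{579}\right) + 476 \cdot \frac{1}{571}\right) = -5 + \left(- \frac{3}{193} + \frac{476}{571}\right) = -5 + \frac{90155}{110203} = - \frac{460860}{110203} \approx -4.1819$)
$P{\left(X \right)} = 2$ ($P{\left(X \right)} = \frac{3}{2} - \frac{-2 - -1}{2} = \frac{3}{2} - \frac{-2 + 1}{2} = \frac{3}{2} - - \frac{1}{2} = \frac{3}{2} + \frac{1}{2} = 2$)
$P{\left(-2 \right)} J = 2 \left(- \frac{460860}{110203}\right) = - \frac{921720}{110203}$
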